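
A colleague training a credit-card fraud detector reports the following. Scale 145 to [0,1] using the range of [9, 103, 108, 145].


min=9, max=145
(145-9)/(145-9) = 136/136 = 1.0

1.0


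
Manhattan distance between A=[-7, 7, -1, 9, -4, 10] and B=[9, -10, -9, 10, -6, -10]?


d = |-7-9| + |7+ 10| + |-1+ 9| + |9-10| + |-4+ 6| + |10+ 10|
  = 16 + 17 + 8 + 1 + 2 + 20
  = 64

64


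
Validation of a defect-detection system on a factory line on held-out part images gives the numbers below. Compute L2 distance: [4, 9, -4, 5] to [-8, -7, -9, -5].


d = √((4+ 8)² + (9+ 7)² + (-4+ 9)² + (5+ 5)²)
  = √(144 + 256 + 25 + 100)
  = √525 = 22.9129

22.9129


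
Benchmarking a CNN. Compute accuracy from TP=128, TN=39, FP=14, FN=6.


Accuracy = (TP+TN)/(TP+TN+FP+FN)
= (128+39)/(187)
= 167/187 = 89.3%

89.3%


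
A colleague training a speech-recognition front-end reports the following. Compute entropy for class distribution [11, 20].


Probabilities: [11/31, 20/31] ≈ [0.3548, 0.6452]
H = -((11/31)·log₂(11/31) + (20/31)·log₂(20/31))
  = 0.9383 bits

0.9383 bits


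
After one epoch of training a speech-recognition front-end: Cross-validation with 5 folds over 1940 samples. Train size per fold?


Fold size = 1940/5 = 388
Training per fold = 1940 - 388 = 1552

1552


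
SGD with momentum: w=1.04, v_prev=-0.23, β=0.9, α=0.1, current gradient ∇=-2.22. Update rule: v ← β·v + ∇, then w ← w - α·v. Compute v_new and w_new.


v_new = 0.9·-0.23 - 2.22 = -0.207 - 2.22 = -2.427
w_new = 1.04 - 0.1·-2.427 = 1.04 + 0.2427 = 1.2827

v_new=-2.427, w_new=1.2827


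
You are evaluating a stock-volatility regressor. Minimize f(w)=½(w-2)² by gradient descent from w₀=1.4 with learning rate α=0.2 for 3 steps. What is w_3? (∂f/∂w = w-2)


step 1: grad = 1.4-2 = -0.6; w = 1.4 - 0.2·(-0.6) = 1.52
step 2: grad = 1.52-2 = -0.48; w = 1.52 - 0.2·(-0.48) = 1.616
step 3: grad = 1.616-2 = -0.384; w = 1.616 - 0.2·(-0.384) = 1.6928

1.6928


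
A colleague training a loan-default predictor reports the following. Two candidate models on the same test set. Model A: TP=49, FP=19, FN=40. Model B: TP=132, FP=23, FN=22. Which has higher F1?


Model A: P=49/68=0.7206, R=49/89=0.5506, F1=2PR/(P+R)=2TP/(2TP+FP+FN)=98/157=0.6242
Model B: P=132/155=0.8516, R=132/154=0.8571, F1=2PR/(P+R)=2TP/(2TP+FP+FN)=264/309=0.8544
0.6242 < 0.8544 → Model B

Model B


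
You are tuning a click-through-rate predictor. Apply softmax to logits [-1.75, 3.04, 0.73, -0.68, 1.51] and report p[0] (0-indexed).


Exponentials: e^-1.75=0.1738, e^3.04=20.9052, e^0.73=2.0751, e^-0.68=0.5066, e^1.51=4.5267
Sum = 28.1874
Softmax = [0.0062, 0.7417, 0.0736, 0.018, 0.1606]
p[0] = 0.1738/28.1874 = 0.0062

0.0062


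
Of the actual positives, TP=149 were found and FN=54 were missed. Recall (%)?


Recall = TP/(TP+FN)
= 149/(149+54)
= 149/203 = 73.4%

73.4%


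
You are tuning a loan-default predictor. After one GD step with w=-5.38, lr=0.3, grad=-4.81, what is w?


w_new = w - α·∇
= -5.38 - 0.3·-4.81
= -5.38 + 1.443
= -3.937

-3.937


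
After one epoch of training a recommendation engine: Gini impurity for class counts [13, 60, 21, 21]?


Probabilities: [13/115, 60/115, 21/115, 21/115] ≈ [0.113, 0.5217, 0.1826, 0.1826]
Σpᵢ² = (169 + 3600 + 441 + 441)/115² = 4651/13225
Gini = 1 - Σpᵢ² = 1 - 4651/13225 = 0.6483

0.6483


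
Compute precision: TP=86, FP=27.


Precision = TP/(TP+FP)
= 86/(86+27)
= 86/113 = 76.11%

76.11%


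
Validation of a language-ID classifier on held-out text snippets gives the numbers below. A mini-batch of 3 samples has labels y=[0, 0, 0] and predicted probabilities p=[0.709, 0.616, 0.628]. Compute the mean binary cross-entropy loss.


L[0] = -ln(1-0.709) = -ln(0.291) = 1.2344
L[1] = -ln(1-0.616) = -ln(0.384) = 0.9571
L[2] = -ln(1-0.628) = -ln(0.372) = 0.9889
mean = (1.2344 + 0.9571 + 0.9889)/3 = 1.0601

1.0601


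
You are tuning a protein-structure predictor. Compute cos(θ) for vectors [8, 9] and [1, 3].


A·B = 8·1 + 9·3 = 35
‖A‖ = √145 = 12.0416, ‖B‖ = √10 = 3.1623
cos = 35/(√145·√10) = 35/√1450 = 0.9191

0.9191


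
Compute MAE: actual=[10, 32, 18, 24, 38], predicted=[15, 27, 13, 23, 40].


Absolute errors: |10-15|=5, |32-27|=5, |18-13|=5, |24-23|=1, |38-40|=2
Sum = 18
MAE = 18/5 = 18/5

18/5


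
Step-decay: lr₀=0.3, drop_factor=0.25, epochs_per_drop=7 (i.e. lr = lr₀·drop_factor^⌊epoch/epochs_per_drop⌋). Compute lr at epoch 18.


n_drops = ⌊18/7⌋ = 2
lr = 0.3·0.25^2 = 0.3·0.0625 = 0.01875

0.01875


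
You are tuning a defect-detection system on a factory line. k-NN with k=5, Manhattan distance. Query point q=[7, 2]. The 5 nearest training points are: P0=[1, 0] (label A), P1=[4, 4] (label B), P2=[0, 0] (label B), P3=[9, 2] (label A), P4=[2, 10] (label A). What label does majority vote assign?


d(q,P0) = 8  (label A)
d(q,P1) = 5  (label B)
d(q,P2) = 9  (label B)
d(q,P3) = 2  (label A)
d(q,P4) = 13  (label A)
Votes: A=3, B=2
Majority → A

A


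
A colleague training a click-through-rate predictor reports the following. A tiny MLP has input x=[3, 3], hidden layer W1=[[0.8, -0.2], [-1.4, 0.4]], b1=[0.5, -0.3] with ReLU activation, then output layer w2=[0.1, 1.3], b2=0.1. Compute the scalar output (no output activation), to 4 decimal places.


z1[0] = (0.8)·(3) + (-0.2)·(3) + 0.5 = 2.3
z1[1] = (-1.4)·(3) + (0.4)·(3) - 0.3 = -3.3
h = ReLU(z1) = [2.3, 0.0]
output = (0.1)·(2.3) + (1.3)·(0.0) + 0.1 = 0.33

0.33


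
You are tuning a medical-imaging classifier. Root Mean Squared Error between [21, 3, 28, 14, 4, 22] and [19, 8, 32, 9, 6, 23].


MSE = 75/6 = 12.5
RMSE = √(75/6) = 3.5355

3.5355


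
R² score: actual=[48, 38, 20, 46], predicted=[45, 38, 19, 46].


ȳ = 38
SS_res = Σ(y-ŷ)² = 10
SS_tot = Σ(y-ȳ)² = 488
R² = 1 - SS_res/SS_tot = 1 - 0.0205 = 0.9795

0.9795


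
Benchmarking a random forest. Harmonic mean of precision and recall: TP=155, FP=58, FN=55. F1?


Precision = 155/213 = 0.7277
Recall = 155/210 = 0.7381
F1 = 2·P·R/(P+R) = 2·TP/(2·TP+FP+FN) = 310/(310+58+55) = 310/423 = 0.7329

0.7329


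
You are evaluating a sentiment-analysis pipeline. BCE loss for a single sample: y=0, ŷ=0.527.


BCE = -[y·ln(p) + (1-y)·ln(1-p)]
= -0 - 1·ln(1-0.527)
= -ln(0.473) = 0.7487

0.7487


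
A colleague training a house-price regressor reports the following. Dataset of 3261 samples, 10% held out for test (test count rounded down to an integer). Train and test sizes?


Test = ⌊3261·10/100⌋ = 326
Train = 3261 - 326 = 2935

Train: 2935, Test: 326


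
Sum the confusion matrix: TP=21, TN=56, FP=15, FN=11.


Total = TP + TN + FP + FN
= 21 + 56 + 15 + 11
= 103
(Predicted positive: 36, predicted negative: 67)

103


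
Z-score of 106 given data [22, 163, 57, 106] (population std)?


μ = 87, σ = 53.0613
z = (106 - 87)/53.0613 = 0.3581

0.3581


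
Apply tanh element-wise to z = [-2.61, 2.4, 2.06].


tanh(-2.61) = -0.9892
tanh(2.4) = 0.9837
tanh(2.06) = 0.968
result = [-0.9892, 0.9837, 0.968]

[-0.9892, 0.9837, 0.968]


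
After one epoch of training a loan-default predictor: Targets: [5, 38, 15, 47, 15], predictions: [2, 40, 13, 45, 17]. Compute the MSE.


Squared errors: (5-2)²=9, (38-40)²=4, (15-13)²=4, (47-45)²=4, (15-17)²=4
Sum = 25
MSE = 25/5 = 5

5


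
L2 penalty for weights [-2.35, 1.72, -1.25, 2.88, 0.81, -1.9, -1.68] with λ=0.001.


‖w‖₂² = (-2.35)² + (1.72)² + (-1.25)² + (2.88)² + (0.81)² + (-1.9)² + (-1.68)²
     = 5.5225 + 2.9584 + 1.5625 + 8.2944 + 0.6561 + 3.61 + 2.8224
     = 25.4263
λ·‖w‖₂² = 0.001·25.4263 = 0.025426

0.025426


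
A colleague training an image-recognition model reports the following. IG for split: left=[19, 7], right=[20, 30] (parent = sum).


Parent = [39, 37], H_parent = 0.9995
H_left = 0.8404 (n=26), H_right = 0.971 (n=50)
H_children = (26/76)·0.8404 + (50/76)·0.971 = 0.9263
IG = 0.9995 - 0.9263 = 0.0732

0.0732


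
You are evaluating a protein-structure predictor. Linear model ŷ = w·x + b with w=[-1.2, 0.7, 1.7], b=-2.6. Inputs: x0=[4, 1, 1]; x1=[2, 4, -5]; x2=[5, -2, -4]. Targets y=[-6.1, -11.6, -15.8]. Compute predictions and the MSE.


ŷ0 = (-1.2)·(4) + (0.7)·(1) + (1.7)·(1) - 2.6 = -5.0
ŷ1 = (-1.2)·(2) + (0.7)·(4) + (1.7)·(-5) - 2.6 = -10.7
ŷ2 = (-1.2)·(5) + (0.7)·(-2) + (1.7)·(-4) - 2.6 = -16.8
errors² = [1.21, 0.81, 1.0]
MSE = 3.0200/3 = 1.0067

1.0067


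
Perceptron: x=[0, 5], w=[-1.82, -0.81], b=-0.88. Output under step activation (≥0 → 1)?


z = (0)·(-1.82) + (5)·(-0.81) - 0.88
  = -4.93
step(z) = 0 (z<0)

0


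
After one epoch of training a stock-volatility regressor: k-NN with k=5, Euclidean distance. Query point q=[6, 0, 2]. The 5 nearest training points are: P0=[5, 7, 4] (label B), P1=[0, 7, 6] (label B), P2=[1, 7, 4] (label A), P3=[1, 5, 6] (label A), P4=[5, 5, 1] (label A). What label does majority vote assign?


d(q,P0) = 7.3485  (label B)
d(q,P1) = 10.0499  (label B)
d(q,P2) = 8.8318  (label A)
d(q,P3) = 8.124  (label A)
d(q,P4) = 5.1962  (label A)
Votes: A=3, B=2
Majority → A

A


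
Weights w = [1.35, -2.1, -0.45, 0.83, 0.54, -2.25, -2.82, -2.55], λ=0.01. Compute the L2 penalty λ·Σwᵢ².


‖w‖₂² = (1.35)² + (-2.1)² + (-0.45)² + (0.83)² + (0.54)² + (-2.25)² + (-2.82)² + (-2.55)²
     = 1.8225 + 4.41 + 0.2025 + 0.6889 + 0.2916 + 5.0625 + 7.9524 + 6.5025
     = 26.9329
λ·‖w‖₂² = 0.01·26.9329 = 0.269329

0.269329


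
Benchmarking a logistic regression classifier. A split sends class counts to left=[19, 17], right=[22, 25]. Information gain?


Parent = [41, 42], H_parent = 0.9999
H_left = 0.9978 (n=36), H_right = 0.9971 (n=47)
H_children = (36/83)·0.9978 + (47/83)·0.9971 = 0.9974
IG = 0.9999 - 0.9974 = 0.0025

0.0025


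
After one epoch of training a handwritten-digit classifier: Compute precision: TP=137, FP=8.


Precision = TP/(TP+FP)
= 137/(137+8)
= 137/145 = 94.48%

94.48%


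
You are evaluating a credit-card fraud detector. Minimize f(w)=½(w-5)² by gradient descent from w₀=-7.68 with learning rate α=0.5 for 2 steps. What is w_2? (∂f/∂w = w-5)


step 1: grad = -7.68-5 = -12.68; w = -7.68 - 0.5·(-12.68) = -1.34
step 2: grad = -1.34-5 = -6.34; w = -1.34 - 0.5·(-6.34) = 1.83

1.83


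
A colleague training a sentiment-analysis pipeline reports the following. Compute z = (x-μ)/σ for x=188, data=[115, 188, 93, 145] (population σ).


μ = 135.25, σ = 35.6116
z = (188 - 135.25)/35.6116 = 1.4813

1.4813


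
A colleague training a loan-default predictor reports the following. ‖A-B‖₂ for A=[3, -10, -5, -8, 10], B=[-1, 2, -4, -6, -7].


d = √((3+ 1)² + (-10-2)² + (-5+ 4)² + (-8+ 6)² + (10+ 7)²)
  = √(16 + 144 + 1 + 4 + 289)
  = √454 = 21.3073

21.3073


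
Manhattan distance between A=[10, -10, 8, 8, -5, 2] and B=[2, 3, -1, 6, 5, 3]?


d = |10-2| + |-10-3| + |8+ 1| + |8-6| + |-5-5| + |2-3|
  = 8 + 13 + 9 + 2 + 10 + 1
  = 43

43


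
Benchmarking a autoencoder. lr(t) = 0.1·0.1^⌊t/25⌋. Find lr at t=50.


n_drops = ⌊50/25⌋ = 2
lr = 0.1·0.1^2 = 0.1·0.01 = 0.001

0.001


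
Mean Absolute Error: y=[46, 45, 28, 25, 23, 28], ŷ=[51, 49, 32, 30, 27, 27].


Absolute errors: |46-51|=5, |45-49|=4, |28-32|=4, |25-30|=5, |23-27|=4, |28-27|=1
Sum = 23
MAE = 23/6 = 23/6

23/6


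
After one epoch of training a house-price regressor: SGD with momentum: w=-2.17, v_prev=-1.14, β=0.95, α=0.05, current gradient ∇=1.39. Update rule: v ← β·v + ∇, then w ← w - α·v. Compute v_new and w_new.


v_new = 0.95·-1.14 + 1.39 = -1.083 + 1.39 = 0.307
w_new = -2.17 - 0.05·0.307 = -2.17 - 0.01535 = -2.18535

v_new=0.307, w_new=-2.18535


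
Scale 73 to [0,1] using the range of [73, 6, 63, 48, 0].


min=0, max=73
(73-0)/(73-0) = 73/73 = 1.0

1.0


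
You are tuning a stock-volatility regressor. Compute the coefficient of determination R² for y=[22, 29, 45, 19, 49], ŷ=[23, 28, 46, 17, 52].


ȳ = 32.8
SS_res = Σ(y-ŷ)² = 16
SS_tot = Σ(y-ȳ)² = 732.8
R² = 1 - SS_res/SS_tot = 1 - 0.0218 = 0.9782

0.9782


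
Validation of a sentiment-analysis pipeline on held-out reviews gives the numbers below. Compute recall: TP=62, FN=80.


Recall = TP/(TP+FN)
= 62/(62+80)
= 62/142 = 43.66%

43.66%


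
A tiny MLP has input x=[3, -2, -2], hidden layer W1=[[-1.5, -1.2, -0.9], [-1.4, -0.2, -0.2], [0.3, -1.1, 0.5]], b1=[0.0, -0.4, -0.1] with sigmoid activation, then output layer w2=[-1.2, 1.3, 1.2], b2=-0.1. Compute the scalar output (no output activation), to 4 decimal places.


z1[0] = (-1.5)·(3) + (-1.2)·(-2) + (-0.9)·(-2) + 0.0 = -0.3
z1[1] = (-1.4)·(3) + (-0.2)·(-2) + (-0.2)·(-2) - 0.4 = -3.8
z1[2] = (0.3)·(3) + (-1.1)·(-2) + (0.5)·(-2) - 0.1 = 2.0
h = sigmoid(z1) = [0.4256, 0.0219, 0.8808]
output = (-1.2)·(0.4256) + (1.3)·(0.0219) + (1.2)·(0.8808) - 0.1 = 0.4747

0.4747


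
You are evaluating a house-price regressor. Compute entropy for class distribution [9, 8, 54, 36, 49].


Probabilities: [9/156, 8/156, 54/156, 36/156, 49/156] ≈ [0.0577, 0.0513, 0.3462, 0.2308, 0.3141]
H = -((9/156)·log₂(9/156) + (8/156)·log₂(8/156) + (54/156)·log₂(54/156) + (36/156)·log₂(36/156) + (49/156)·log₂(49/156))
  = 1.9999 bits

1.9999 bits


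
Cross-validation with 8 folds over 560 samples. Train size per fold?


Fold size = 560/8 = 70
Training per fold = 560 - 70 = 490

490


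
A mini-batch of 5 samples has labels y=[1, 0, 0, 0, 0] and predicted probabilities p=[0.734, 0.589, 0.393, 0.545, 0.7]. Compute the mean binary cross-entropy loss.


L[0] = -ln(0.734) = 0.3092
L[1] = -ln(1-0.589) = -ln(0.411) = 0.8892
L[2] = -ln(1-0.393) = -ln(0.607) = 0.4992
L[3] = -ln(1-0.545) = -ln(0.455) = 0.7875
L[4] = -ln(1-0.7) = -ln(0.3) = 1.204
mean = (0.3092 + 0.8892 + 0.4992 + 0.7875 + 1.204)/5 = 0.7378

0.7378


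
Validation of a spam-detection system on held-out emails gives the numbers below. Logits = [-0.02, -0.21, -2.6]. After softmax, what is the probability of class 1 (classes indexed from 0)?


Exponentials: e^-0.02=0.9802, e^-0.21=0.8106, e^-2.6=0.0743
Sum = 1.8651
Softmax = [0.5256, 0.4346, 0.0398]
p[1] = 0.8106/1.8651 = 0.4346

0.4346


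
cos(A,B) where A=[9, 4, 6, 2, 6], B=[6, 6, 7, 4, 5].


A·B = 9·6 + 4·6 + 6·7 + 2·4 + 6·5 = 158
‖A‖ = √173 = 13.1529, ‖B‖ = √162 = 12.7279
cos = 158/(√173·√162) = 158/√28026 = 0.9438

0.9438


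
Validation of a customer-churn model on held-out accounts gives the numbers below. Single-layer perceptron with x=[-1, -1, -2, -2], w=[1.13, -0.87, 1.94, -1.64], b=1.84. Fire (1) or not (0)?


z = (-1)·(1.13) + (-1)·(-0.87) + (-2)·(1.94) + (-2)·(-1.64) + 1.84
  = 0.98
step(z) = 1 (z≥0)

1


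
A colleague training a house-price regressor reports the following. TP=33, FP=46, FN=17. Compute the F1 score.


Precision = 33/79 = 0.4177
Recall = 33/50 = 0.66
F1 = 2·P·R/(P+R) = 2·TP/(2·TP+FP+FN) = 66/(66+46+17) = 66/129 = 0.5116

0.5116


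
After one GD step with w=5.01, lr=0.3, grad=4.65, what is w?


w_new = w - α·∇
= 5.01 - 0.3·4.65
= 5.01 - 1.395
= 3.615

3.615


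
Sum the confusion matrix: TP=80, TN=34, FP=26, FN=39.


Total = TP + TN + FP + FN
= 80 + 34 + 26 + 39
= 179
(Predicted positive: 106, predicted negative: 73)

179


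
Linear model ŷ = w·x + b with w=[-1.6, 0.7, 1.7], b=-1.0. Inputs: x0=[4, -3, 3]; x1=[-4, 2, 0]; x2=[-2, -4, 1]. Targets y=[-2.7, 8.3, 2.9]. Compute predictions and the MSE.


ŷ0 = (-1.6)·(4) + (0.7)·(-3) + (1.7)·(3) - 1.0 = -4.4
ŷ1 = (-1.6)·(-4) + (0.7)·(2) + (1.7)·(0) - 1.0 = 6.8
ŷ2 = (-1.6)·(-2) + (0.7)·(-4) + (1.7)·(1) - 1.0 = 1.1
errors² = [2.89, 2.25, 3.24]
MSE = 8.3800/3 = 2.7933

2.7933


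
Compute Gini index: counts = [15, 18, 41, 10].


Probabilities: [15/84, 18/84, 41/84, 10/84] ≈ [0.1786, 0.2143, 0.4881, 0.119]
Σpᵢ² = (225 + 324 + 1681 + 100)/84² = 2330/7056
Gini = 1 - Σpᵢ² = 1 - 2330/7056 = 0.6698

0.6698


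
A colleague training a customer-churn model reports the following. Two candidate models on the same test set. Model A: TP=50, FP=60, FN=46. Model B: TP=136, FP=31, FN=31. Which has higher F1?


Model A: P=50/110=0.4545, R=50/96=0.5208, F1=2PR/(P+R)=2TP/(2TP+FP+FN)=100/206=0.4854
Model B: P=136/167=0.8144, R=136/167=0.8144, F1=2PR/(P+R)=2TP/(2TP+FP+FN)=272/334=0.8144
0.4854 < 0.8144 → Model B

Model B


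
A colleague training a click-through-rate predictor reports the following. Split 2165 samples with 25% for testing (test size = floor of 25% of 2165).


Test = ⌊2165·25/100⌋ = 541
Train = 2165 - 541 = 1624

Train: 1624, Test: 541


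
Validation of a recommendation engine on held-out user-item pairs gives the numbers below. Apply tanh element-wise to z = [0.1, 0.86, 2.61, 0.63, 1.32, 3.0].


tanh(0.1) = 0.0997
tanh(0.86) = 0.6963
tanh(2.61) = 0.9892
tanh(0.63) = 0.5581
tanh(1.32) = 0.8668
tanh(3.0) = 0.9951
result = [0.0997, 0.6963, 0.9892, 0.5581, 0.8668, 0.9951]

[0.0997, 0.6963, 0.9892, 0.5581, 0.8668, 0.9951]


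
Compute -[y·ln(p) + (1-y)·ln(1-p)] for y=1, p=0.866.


BCE = -[y·ln(p) + (1-y)·ln(1-p)]
= -1·ln(0.866) - 0
= -ln(0.866) = 0.1439

0.1439


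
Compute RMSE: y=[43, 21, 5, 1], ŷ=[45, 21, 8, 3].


MSE = 17/4 = 4.25
RMSE = √(17/4) = 2.0616

2.0616


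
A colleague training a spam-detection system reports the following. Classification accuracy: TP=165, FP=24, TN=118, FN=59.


Accuracy = (TP+TN)/(TP+TN+FP+FN)
= (165+118)/(366)
= 283/366 = 77.32%

77.32%


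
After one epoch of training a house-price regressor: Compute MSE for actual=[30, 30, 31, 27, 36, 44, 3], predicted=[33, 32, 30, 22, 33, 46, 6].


Squared errors: (30-33)²=9, (30-32)²=4, (31-30)²=1, (27-22)²=25, (36-33)²=9, (44-46)²=4, (3-6)²=9
Sum = 61
MSE = 61/7 = 61/7

61/7


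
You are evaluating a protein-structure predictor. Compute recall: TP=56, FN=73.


Recall = TP/(TP+FN)
= 56/(56+73)
= 56/129 = 43.41%

43.41%


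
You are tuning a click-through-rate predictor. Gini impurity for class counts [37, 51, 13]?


Probabilities: [37/101, 51/101, 13/101] ≈ [0.3663, 0.505, 0.1287]
Σpᵢ² = (1369 + 2601 + 169)/101² = 4139/10201
Gini = 1 - Σpᵢ² = 1 - 4139/10201 = 0.5943

0.5943


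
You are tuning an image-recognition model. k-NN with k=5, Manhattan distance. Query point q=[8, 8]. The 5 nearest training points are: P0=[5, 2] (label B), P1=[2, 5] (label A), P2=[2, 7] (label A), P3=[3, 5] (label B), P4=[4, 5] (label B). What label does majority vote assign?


d(q,P0) = 9  (label B)
d(q,P1) = 9  (label A)
d(q,P2) = 7  (label A)
d(q,P3) = 8  (label B)
d(q,P4) = 7  (label B)
Votes: A=2, B=3
Majority → B

B


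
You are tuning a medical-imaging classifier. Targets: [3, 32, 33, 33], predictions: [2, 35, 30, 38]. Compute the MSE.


Squared errors: (3-2)²=1, (32-35)²=9, (33-30)²=9, (33-38)²=25
Sum = 44
MSE = 44/4 = 11

11


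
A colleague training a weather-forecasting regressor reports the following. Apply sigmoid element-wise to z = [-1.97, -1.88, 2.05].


σ(-1.97) = 1/(1+e^1.97) = 0.1224
σ(-1.88) = 1/(1+e^1.88) = 0.1324
σ(2.05) = 1/(1+e^-2.05) = 0.8859
result = [0.1224, 0.1324, 0.8859]

[0.1224, 0.1324, 0.8859]


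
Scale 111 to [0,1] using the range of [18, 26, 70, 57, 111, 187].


min=18, max=187
(111-18)/(187-18) = 93/169 = 0.5503

0.5503


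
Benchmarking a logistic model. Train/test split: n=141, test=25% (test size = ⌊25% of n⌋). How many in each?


Test = ⌊141·25/100⌋ = 35
Train = 141 - 35 = 106

Train: 106, Test: 35


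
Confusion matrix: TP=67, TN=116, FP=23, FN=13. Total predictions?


Total = TP + TN + FP + FN
= 67 + 116 + 23 + 13
= 219
(Predicted positive: 90, predicted negative: 129)

219


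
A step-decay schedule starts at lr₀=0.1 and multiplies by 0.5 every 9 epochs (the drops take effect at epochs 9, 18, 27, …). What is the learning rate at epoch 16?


n_drops = ⌊16/9⌋ = 1
lr = 0.1·0.5^1 = 0.1·0.5 = 0.05

0.05


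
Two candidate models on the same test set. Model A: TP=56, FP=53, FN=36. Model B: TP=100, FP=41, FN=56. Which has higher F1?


Model A: P=56/109=0.5138, R=56/92=0.6087, F1=2PR/(P+R)=2TP/(2TP+FP+FN)=112/201=0.5572
Model B: P=100/141=0.7092, R=100/156=0.641, F1=2PR/(P+R)=2TP/(2TP+FP+FN)=200/297=0.6734
0.5572 < 0.6734 → Model B

Model B


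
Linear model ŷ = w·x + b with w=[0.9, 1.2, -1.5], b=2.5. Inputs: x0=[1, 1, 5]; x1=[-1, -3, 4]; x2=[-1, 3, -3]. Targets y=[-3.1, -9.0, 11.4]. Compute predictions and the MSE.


ŷ0 = (0.9)·(1) + (1.2)·(1) + (-1.5)·(5) + 2.5 = -2.9
ŷ1 = (0.9)·(-1) + (1.2)·(-3) + (-1.5)·(4) + 2.5 = -8.0
ŷ2 = (0.9)·(-1) + (1.2)·(3) + (-1.5)·(-3) + 2.5 = 9.7
errors² = [0.04, 1.0, 2.89]
MSE = 3.9300/3 = 1.31

1.31


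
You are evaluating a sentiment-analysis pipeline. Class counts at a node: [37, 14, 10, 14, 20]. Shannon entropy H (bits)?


Probabilities: [37/95, 14/95, 10/95, 14/95, 20/95] ≈ [0.3895, 0.1474, 0.1053, 0.1474, 0.2105]
H = -((37/95)·log₂(37/95) + (14/95)·log₂(14/95) + (10/95)·log₂(10/95) + (14/95)·log₂(14/95) + (20/95)·log₂(20/95))
  = 2.1592 bits

2.1592 bits


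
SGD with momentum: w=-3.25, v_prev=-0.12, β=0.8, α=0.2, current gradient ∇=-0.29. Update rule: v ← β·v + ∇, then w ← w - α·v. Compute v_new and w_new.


v_new = 0.8·-0.12 - 0.29 = -0.096 - 0.29 = -0.386
w_new = -3.25 - 0.2·-0.386 = -3.25 + 0.0772 = -3.1728

v_new=-0.386, w_new=-3.1728


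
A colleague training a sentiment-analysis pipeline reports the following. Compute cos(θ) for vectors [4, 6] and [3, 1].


A·B = 4·3 + 6·1 = 18
‖A‖ = √52 = 7.2111, ‖B‖ = √10 = 3.1623
cos = 18/(√52·√10) = 18/√520 = 0.7894

0.7894


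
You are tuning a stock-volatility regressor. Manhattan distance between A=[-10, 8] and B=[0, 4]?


d = |-10-0| + |8-4|
  = 10 + 4
  = 14

14


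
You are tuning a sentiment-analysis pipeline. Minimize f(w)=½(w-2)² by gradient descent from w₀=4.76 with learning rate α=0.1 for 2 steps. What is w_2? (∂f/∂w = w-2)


step 1: grad = 4.76-2 = 2.76; w = 4.76 - 0.1·(2.76) = 4.484
step 2: grad = 4.484-2 = 2.484; w = 4.484 - 0.1·(2.484) = 4.2356

4.2356


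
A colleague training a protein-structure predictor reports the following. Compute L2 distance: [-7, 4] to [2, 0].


d = √((-7-2)² + (4-0)²)
  = √(81 + 16)
  = √97 = 9.8489

9.8489


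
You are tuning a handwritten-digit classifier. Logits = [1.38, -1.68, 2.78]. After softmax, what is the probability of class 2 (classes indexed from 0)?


Exponentials: e^1.38=3.9749, e^-1.68=0.1864, e^2.78=16.119
Sum = 20.2803
Softmax = [0.196, 0.0092, 0.7948]
p[2] = 16.119/20.2803 = 0.7948

0.7948


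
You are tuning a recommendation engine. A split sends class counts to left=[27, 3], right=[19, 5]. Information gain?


Parent = [46, 8], H_parent = 0.6052
H_left = 0.469 (n=30), H_right = 0.7383 (n=24)
H_children = (30/54)·0.469 + (24/54)·0.7383 = 0.5887
IG = 0.6052 - 0.5887 = 0.0165

0.0165


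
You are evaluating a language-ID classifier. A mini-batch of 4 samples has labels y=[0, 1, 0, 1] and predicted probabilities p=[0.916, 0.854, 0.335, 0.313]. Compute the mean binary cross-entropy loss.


L[0] = -ln(1-0.916) = -ln(0.084) = 2.4769
L[1] = -ln(0.854) = 0.1578
L[2] = -ln(1-0.335) = -ln(0.665) = 0.408
L[3] = -ln(0.313) = 1.1616
mean = (2.4769 + 0.1578 + 0.408 + 1.1616)/4 = 1.0511

1.0511


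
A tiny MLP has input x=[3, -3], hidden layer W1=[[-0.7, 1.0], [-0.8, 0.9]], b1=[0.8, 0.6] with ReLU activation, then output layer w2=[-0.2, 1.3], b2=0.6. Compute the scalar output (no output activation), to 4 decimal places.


z1[0] = (-0.7)·(3) + (1.0)·(-3) + 0.8 = -4.3
z1[1] = (-0.8)·(3) + (0.9)·(-3) + 0.6 = -4.5
h = ReLU(z1) = [0.0, 0.0]
output = (-0.2)·(0.0) + (1.3)·(0.0) + 0.6 = 0.6

0.6


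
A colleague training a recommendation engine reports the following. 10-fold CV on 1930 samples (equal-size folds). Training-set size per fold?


Fold size = 1930/10 = 193
Training per fold = 1930 - 193 = 1737

1737


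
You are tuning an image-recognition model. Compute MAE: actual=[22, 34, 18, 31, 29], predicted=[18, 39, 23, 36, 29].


Absolute errors: |22-18|=4, |34-39|=5, |18-23|=5, |31-36|=5, |29-29|=0
Sum = 19
MAE = 19/5 = 19/5

19/5


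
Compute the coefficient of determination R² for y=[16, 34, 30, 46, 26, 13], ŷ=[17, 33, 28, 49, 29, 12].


ȳ = 27.5
SS_res = Σ(y-ŷ)² = 25
SS_tot = Σ(y-ȳ)² = 735.5
R² = 1 - SS_res/SS_tot = 1 - 0.034 = 0.966

0.966


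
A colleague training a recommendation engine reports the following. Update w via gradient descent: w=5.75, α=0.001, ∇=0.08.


w_new = w - α·∇
= 5.75 - 0.001·0.08
= 5.75 - 0.00008
= 5.74992

5.74992


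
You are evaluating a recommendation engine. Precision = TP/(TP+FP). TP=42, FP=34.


Precision = TP/(TP+FP)
= 42/(42+34)
= 42/76 = 55.26%

55.26%


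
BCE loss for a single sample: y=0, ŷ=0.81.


BCE = -[y·ln(p) + (1-y)·ln(1-p)]
= -0 - 1·ln(1-0.81)
= -ln(0.19) = 1.6607

1.6607


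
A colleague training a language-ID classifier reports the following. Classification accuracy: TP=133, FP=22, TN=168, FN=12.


Accuracy = (TP+TN)/(TP+TN+FP+FN)
= (133+168)/(335)
= 301/335 = 89.85%

89.85%


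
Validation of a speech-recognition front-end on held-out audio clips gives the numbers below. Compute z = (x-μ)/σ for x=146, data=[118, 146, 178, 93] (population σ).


μ = 133.75, σ = 31.6889
z = (146 - 133.75)/31.6889 = 0.3866

0.3866


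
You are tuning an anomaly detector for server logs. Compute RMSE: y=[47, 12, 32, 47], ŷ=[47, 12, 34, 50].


MSE = 13/4 = 3.25
RMSE = √(13/4) = 1.8028

1.8028


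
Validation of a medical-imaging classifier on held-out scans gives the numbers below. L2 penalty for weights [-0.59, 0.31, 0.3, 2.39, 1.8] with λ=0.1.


‖w‖₂² = (-0.59)² + (0.31)² + (0.3)² + (2.39)² + (1.8)²
     = 0.3481 + 0.0961 + 0.09 + 5.7121 + 3.24
     = 9.4863
λ·‖w‖₂² = 0.1·9.4863 = 0.94863

0.94863


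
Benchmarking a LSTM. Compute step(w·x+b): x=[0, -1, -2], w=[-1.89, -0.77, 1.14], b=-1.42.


z = (0)·(-1.89) + (-1)·(-0.77) + (-2)·(1.14) - 1.42
  = -2.93
step(z) = 0 (z<0)

0


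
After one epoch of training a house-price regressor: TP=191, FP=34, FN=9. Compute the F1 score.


Precision = 191/225 = 0.8489
Recall = 191/200 = 0.955
F1 = 2·P·R/(P+R) = 2·TP/(2·TP+FP+FN) = 382/(382+34+9) = 382/425 = 0.8988

0.8988


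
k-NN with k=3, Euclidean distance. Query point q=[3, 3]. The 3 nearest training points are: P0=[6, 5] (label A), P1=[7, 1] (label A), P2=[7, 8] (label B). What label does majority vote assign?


d(q,P0) = 3.6056  (label A)
d(q,P1) = 4.4721  (label A)
d(q,P2) = 6.4031  (label B)
Votes: A=2, B=1
Majority → A

A


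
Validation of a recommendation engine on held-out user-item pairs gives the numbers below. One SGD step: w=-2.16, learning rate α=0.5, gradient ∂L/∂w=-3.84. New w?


w_new = w - α·∇
= -2.16 - 0.5·-3.84
= -2.16 + 1.92
= -0.24

-0.24


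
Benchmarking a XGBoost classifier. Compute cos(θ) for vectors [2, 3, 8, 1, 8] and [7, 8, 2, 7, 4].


A·B = 2·7 + 3·8 + 8·2 + 1·7 + 8·4 = 93
‖A‖ = √142 = 11.9164, ‖B‖ = √182 = 13.4907
cos = 93/(√142·√182) = 93/√25844 = 0.5785

0.5785


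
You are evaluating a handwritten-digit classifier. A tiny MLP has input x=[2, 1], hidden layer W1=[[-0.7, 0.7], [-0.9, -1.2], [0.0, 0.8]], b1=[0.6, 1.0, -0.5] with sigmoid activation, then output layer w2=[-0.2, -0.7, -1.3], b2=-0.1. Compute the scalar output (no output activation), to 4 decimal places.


z1[0] = (-0.7)·(2) + (0.7)·(1) + 0.6 = -0.1
z1[1] = (-0.9)·(2) + (-1.2)·(1) + 1.0 = -2.0
z1[2] = (0.0)·(2) + (0.8)·(1) - 0.5 = 0.3
h = sigmoid(z1) = [0.475, 0.1192, 0.5744]
output = (-0.2)·(0.475) + (-0.7)·(0.1192) + (-1.3)·(0.5744) - 0.1 = -1.0252

-1.0252


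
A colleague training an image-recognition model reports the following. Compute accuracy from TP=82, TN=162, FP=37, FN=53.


Accuracy = (TP+TN)/(TP+TN+FP+FN)
= (82+162)/(334)
= 244/334 = 73.05%

73.05%


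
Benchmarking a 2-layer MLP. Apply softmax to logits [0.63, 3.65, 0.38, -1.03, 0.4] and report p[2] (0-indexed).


Exponentials: e^0.63=1.8776, e^3.65=38.4747, e^0.38=1.4623, e^-1.03=0.357, e^0.4=1.4918
Sum = 43.6634
Softmax = [0.043, 0.8812, 0.0335, 0.0082, 0.0342]
p[2] = 1.4623/43.6634 = 0.0335

0.0335


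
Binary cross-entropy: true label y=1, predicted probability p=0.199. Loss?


BCE = -[y·ln(p) + (1-y)·ln(1-p)]
= -1·ln(0.199) - 0
= -ln(0.199) = 1.6145

1.6145


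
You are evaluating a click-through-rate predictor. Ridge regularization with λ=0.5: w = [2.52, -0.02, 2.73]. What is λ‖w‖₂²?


‖w‖₂² = (2.52)² + (-0.02)² + (2.73)²
     = 6.3504 + 0.0004 + 7.4529
     = 13.8037
λ·‖w‖₂² = 0.5·13.8037 = 6.90185

6.90185


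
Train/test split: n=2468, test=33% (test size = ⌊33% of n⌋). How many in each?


Test = ⌊2468·33/100⌋ = 814
Train = 2468 - 814 = 1654

Train: 1654, Test: 814


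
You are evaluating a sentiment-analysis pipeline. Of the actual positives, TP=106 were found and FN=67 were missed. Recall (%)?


Recall = TP/(TP+FN)
= 106/(106+67)
= 106/173 = 61.27%

61.27%


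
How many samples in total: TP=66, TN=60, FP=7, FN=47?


Total = TP + TN + FP + FN
= 66 + 60 + 7 + 47
= 180
(Predicted positive: 73, predicted negative: 107)

180


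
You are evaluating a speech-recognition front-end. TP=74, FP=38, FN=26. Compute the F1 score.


Precision = 74/112 = 0.6607
Recall = 74/100 = 0.74
F1 = 2·P·R/(P+R) = 2·TP/(2·TP+FP+FN) = 148/(148+38+26) = 148/212 = 0.6981

0.6981


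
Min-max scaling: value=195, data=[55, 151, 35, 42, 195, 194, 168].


min=35, max=195
(195-35)/(195-35) = 160/160 = 1.0

1.0


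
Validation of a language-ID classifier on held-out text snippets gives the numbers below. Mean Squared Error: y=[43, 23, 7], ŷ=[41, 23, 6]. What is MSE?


Squared errors: (43-41)²=4, (23-23)²=0, (7-6)²=1
Sum = 5
MSE = 5/3 = 5/3

5/3


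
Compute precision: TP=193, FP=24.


Precision = TP/(TP+FP)
= 193/(193+24)
= 193/217 = 88.94%

88.94%


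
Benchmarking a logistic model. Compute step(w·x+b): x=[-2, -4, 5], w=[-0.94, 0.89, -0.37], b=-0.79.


z = (-2)·(-0.94) + (-4)·(0.89) + (5)·(-0.37) - 0.79
  = -4.32
step(z) = 0 (z<0)

0


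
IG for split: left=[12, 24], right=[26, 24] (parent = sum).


Parent = [38, 48], H_parent = 0.9902
H_left = 0.9183 (n=36), H_right = 0.9988 (n=50)
H_children = (36/86)·0.9183 + (50/86)·0.9988 = 0.9651
IG = 0.9902 - 0.9651 = 0.0251

0.0251


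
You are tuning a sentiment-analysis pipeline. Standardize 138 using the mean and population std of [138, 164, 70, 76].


μ = 112, σ = 40.1248
z = (138 - 112)/40.1248 = 0.648

0.648


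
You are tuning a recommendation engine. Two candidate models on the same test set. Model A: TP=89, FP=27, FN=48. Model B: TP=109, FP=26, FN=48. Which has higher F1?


Model A: P=89/116=0.7672, R=89/137=0.6496, F1=2PR/(P+R)=2TP/(2TP+FP+FN)=178/253=0.7036
Model B: P=109/135=0.8074, R=109/157=0.6943, F1=2PR/(P+R)=2TP/(2TP+FP+FN)=218/292=0.7466
0.7036 < 0.7466 → Model B

Model B


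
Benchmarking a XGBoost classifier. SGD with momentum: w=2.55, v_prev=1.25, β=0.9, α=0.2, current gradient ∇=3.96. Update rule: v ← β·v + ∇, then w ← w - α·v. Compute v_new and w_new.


v_new = 0.9·1.25 + 3.96 = 1.125 + 3.96 = 5.085
w_new = 2.55 - 0.2·5.085 = 2.55 - 1.017 = 1.533

v_new=5.085, w_new=1.533


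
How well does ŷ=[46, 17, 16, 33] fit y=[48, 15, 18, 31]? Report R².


ȳ = 28
SS_res = Σ(y-ŷ)² = 16
SS_tot = Σ(y-ȳ)² = 678
R² = 1 - SS_res/SS_tot = 1 - 0.0236 = 0.9764

0.9764


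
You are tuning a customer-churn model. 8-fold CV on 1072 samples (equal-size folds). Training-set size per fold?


Fold size = 1072/8 = 134
Training per fold = 1072 - 134 = 938

938


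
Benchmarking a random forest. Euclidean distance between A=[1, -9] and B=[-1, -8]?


d = √((1+ 1)² + (-9+ 8)²)
  = √(4 + 1)
  = √5 = 2.2361

2.2361


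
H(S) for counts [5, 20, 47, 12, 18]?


Probabilities: [5/102, 20/102, 47/102, 12/102, 18/102] ≈ [0.049, 0.1961, 0.4608, 0.1176, 0.1765]
H = -((5/102)·log₂(5/102) + (20/102)·log₂(20/102) + (47/102)·log₂(47/102) + (12/102)·log₂(12/102) + (18/102)·log₂(18/102))
  = 1.9941 bits

1.9941 bits


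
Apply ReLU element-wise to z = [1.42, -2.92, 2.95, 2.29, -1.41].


ReLU(1.42) = max(0, 1.42) = 1.42
ReLU(-2.92) = max(0, -2.92) = 0.0
ReLU(2.95) = max(0, 2.95) = 2.95
ReLU(2.29) = max(0, 2.29) = 2.29
ReLU(-1.41) = max(0, -1.41) = 0.0
result = [1.42, 0.0, 2.95, 2.29, 0.0]

[1.42, 0.0, 2.95, 2.29, 0.0]


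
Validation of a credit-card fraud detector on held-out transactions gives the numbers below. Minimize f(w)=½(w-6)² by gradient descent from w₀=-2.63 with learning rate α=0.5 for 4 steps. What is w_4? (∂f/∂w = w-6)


step 1: grad = -2.63-6 = -8.63; w = -2.63 - 0.5·(-8.63) = 1.685
step 2: grad = 1.685-6 = -4.315; w = 1.685 - 0.5·(-4.315) = 3.8425
step 3: grad = 3.8425-6 = -2.1575; w = 3.8425 - 0.5·(-2.1575) = 4.92125
step 4: grad = 4.92125-6 = -1.07875; w = 4.92125 - 0.5·(-1.07875) = 5.460625

5.460625


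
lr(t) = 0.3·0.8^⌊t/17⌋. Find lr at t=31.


n_drops = ⌊31/17⌋ = 1
lr = 0.3·0.8^1 = 0.3·0.8 = 0.24

0.24


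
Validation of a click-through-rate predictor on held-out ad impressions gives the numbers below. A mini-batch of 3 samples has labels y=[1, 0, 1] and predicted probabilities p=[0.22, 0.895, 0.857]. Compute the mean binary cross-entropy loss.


L[0] = -ln(0.22) = 1.5141
L[1] = -ln(1-0.895) = -ln(0.105) = 2.2538
L[2] = -ln(0.857) = 0.1543
mean = (1.5141 + 2.2538 + 0.1543)/3 = 1.3074

1.3074


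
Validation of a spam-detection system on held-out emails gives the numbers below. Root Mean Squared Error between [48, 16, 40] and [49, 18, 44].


MSE = 21/3 = 7
RMSE = √(21/3) = 2.6458

2.6458


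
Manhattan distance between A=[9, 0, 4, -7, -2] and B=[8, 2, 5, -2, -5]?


d = |9-8| + |0-2| + |4-5| + |-7+ 2| + |-2+ 5|
  = 1 + 2 + 1 + 5 + 3
  = 12

12


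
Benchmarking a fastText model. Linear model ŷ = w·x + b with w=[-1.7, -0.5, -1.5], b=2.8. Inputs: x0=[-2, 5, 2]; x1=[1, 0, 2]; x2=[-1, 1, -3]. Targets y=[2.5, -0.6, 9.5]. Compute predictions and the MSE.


ŷ0 = (-1.7)·(-2) + (-0.5)·(5) + (-1.5)·(2) + 2.8 = 0.7
ŷ1 = (-1.7)·(1) + (-0.5)·(0) + (-1.5)·(2) + 2.8 = -1.9
ŷ2 = (-1.7)·(-1) + (-0.5)·(1) + (-1.5)·(-3) + 2.8 = 8.5
errors² = [3.24, 1.69, 1.0]
MSE = 5.9300/3 = 1.9767

1.9767


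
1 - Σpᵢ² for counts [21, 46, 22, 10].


Probabilities: [21/99, 46/99, 22/99, 10/99] ≈ [0.2121, 0.4646, 0.2222, 0.101]
Σpᵢ² = (441 + 2116 + 484 + 100)/99² = 3141/9801
Gini = 1 - Σpᵢ² = 1 - 3141/9801 = 0.6795

0.6795


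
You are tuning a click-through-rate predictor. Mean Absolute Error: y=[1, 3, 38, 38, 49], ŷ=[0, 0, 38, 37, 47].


Absolute errors: |1-0|=1, |3-0|=3, |38-38|=0, |38-37|=1, |49-47|=2
Sum = 7
MAE = 7/5 = 7/5

7/5


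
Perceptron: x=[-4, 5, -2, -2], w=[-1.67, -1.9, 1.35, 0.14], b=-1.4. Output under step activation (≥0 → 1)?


z = (-4)·(-1.67) + (5)·(-1.9) + (-2)·(1.35) + (-2)·(0.14) - 1.4
  = -7.2
step(z) = 0 (z<0)

0


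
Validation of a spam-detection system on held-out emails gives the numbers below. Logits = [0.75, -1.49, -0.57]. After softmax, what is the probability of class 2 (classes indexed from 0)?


Exponentials: e^0.75=2.117, e^-1.49=0.2254, e^-0.57=0.5655
Sum = 2.9079
Softmax = [0.728, 0.0775, 0.1945]
p[2] = 0.5655/2.9079 = 0.1945

0.1945


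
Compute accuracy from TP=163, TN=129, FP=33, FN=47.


Accuracy = (TP+TN)/(TP+TN+FP+FN)
= (163+129)/(372)
= 292/372 = 78.49%

78.49%


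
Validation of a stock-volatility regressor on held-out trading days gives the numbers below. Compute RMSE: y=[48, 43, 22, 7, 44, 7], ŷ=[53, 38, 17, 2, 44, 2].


MSE = 125/6 = 20.8333
RMSE = √(125/6) = 4.5644

4.5644


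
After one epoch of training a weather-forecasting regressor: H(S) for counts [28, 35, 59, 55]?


Probabilities: [28/177, 35/177, 59/177, 55/177] ≈ [0.1582, 0.1977, 0.3333, 0.3107]
H = -((28/177)·log₂(28/177) + (35/177)·log₂(35/177) + (59/177)·log₂(59/177) + (55/177)·log₂(55/177))
  = 1.9355 bits

1.9355 bits


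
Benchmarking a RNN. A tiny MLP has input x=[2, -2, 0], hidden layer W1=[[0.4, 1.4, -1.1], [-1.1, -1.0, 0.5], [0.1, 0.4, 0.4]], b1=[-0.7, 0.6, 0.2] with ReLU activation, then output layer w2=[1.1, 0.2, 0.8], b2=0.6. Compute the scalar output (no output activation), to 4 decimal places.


z1[0] = (0.4)·(2) + (1.4)·(-2) + (-1.1)·(0) - 0.7 = -2.7
z1[1] = (-1.1)·(2) + (-1.0)·(-2) + (0.5)·(0) + 0.6 = 0.4
z1[2] = (0.1)·(2) + (0.4)·(-2) + (0.4)·(0) + 0.2 = -0.4
h = ReLU(z1) = [0.0, 0.4, 0.0]
output = (1.1)·(0.0) + (0.2)·(0.4) + (0.8)·(0.0) + 0.6 = 0.68

0.68


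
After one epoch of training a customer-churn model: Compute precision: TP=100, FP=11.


Precision = TP/(TP+FP)
= 100/(100+11)
= 100/111 = 90.09%

90.09%


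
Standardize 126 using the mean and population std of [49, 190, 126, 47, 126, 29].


μ = 94.5, σ = 57.3316
z = (126 - 94.5)/57.3316 = 0.5494

0.5494


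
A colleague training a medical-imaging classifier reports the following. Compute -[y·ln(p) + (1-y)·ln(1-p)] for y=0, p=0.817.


BCE = -[y·ln(p) + (1-y)·ln(1-p)]
= -0 - 1·ln(1-0.817)
= -ln(0.183) = 1.6983

1.6983


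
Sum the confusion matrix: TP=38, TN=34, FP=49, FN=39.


Total = TP + TN + FP + FN
= 38 + 34 + 49 + 39
= 160
(Predicted positive: 87, predicted negative: 73)

160


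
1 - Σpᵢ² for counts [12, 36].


Probabilities: [12/48, 36/48] ≈ [0.25, 0.75]
Σpᵢ² = (144 + 1296)/48² = 1440/2304
Gini = 1 - Σpᵢ² = 1 - 1440/2304 = 0.375

0.375


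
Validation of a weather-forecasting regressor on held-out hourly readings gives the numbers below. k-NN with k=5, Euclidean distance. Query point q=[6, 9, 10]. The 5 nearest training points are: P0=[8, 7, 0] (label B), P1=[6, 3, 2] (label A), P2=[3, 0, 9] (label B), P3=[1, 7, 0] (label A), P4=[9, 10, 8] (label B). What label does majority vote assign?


d(q,P0) = 10.3923  (label B)
d(q,P1) = 10.0  (label A)
d(q,P2) = 9.5394  (label B)
d(q,P3) = 11.3578  (label A)
d(q,P4) = 3.7417  (label B)
Votes: A=2, B=3
Majority → B

B


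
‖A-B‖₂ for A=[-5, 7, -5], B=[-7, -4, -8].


d = √((-5+ 7)² + (7+ 4)² + (-5+ 8)²)
  = √(4 + 121 + 9)
  = √134 = 11.5758

11.5758


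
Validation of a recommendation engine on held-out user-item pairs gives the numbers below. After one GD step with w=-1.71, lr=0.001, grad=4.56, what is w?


w_new = w - α·∇
= -1.71 - 0.001·4.56
= -1.71 - 0.00456
= -1.71456

-1.71456


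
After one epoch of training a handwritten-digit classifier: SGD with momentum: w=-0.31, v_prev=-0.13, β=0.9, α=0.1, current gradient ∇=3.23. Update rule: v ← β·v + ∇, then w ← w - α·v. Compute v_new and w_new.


v_new = 0.9·-0.13 + 3.23 = -0.117 + 3.23 = 3.113
w_new = -0.31 - 0.1·3.113 = -0.31 - 0.3113 = -0.6213

v_new=3.113, w_new=-0.6213


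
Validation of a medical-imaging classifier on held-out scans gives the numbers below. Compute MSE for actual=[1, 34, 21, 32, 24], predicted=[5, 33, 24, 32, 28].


Squared errors: (1-5)²=16, (34-33)²=1, (21-24)²=9, (32-32)²=0, (24-28)²=16
Sum = 42
MSE = 42/5 = 42/5

42/5


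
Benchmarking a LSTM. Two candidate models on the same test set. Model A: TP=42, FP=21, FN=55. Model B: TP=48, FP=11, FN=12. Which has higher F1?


Model A: P=42/63=0.6667, R=42/97=0.433, F1=2PR/(P+R)=2TP/(2TP+FP+FN)=84/160=0.525
Model B: P=48/59=0.8136, R=48/60=0.8, F1=2PR/(P+R)=2TP/(2TP+FP+FN)=96/119=0.8067
0.525 < 0.8067 → Model B

Model B
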